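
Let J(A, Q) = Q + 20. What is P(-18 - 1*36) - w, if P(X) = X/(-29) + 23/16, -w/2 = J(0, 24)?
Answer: 42363/464 ≈ 91.300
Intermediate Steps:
J(A, Q) = 20 + Q
w = -88 (w = -2*(20 + 24) = -2*44 = -88)
P(X) = 23/16 - X/29 (P(X) = X*(-1/29) + 23*(1/16) = -X/29 + 23/16 = 23/16 - X/29)
P(-18 - 1*36) - w = (23/16 - (-18 - 1*36)/29) - 1*(-88) = (23/16 - (-18 - 36)/29) + 88 = (23/16 - 1/29*(-54)) + 88 = (23/16 + 54/29) + 88 = 1531/464 + 88 = 42363/464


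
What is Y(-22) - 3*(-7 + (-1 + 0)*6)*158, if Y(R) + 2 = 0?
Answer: 6160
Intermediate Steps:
Y(R) = -2 (Y(R) = -2 + 0 = -2)
Y(-22) - 3*(-7 + (-1 + 0)*6)*158 = -2 - 3*(-7 + (-1 + 0)*6)*158 = -2 - 3*(-7 - 1*6)*158 = -2 - 3*(-7 - 6)*158 = -2 - 3*(-13)*158 = -2 + 39*158 = -2 + 6162 = 6160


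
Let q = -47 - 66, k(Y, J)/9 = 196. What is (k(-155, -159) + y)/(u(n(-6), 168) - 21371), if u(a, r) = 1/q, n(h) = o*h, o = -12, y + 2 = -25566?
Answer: 672463/603731 ≈ 1.1138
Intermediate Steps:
y = -25568 (y = -2 - 25566 = -25568)
k(Y, J) = 1764 (k(Y, J) = 9*196 = 1764)
n(h) = -12*h
q = -113
u(a, r) = -1/113 (u(a, r) = 1/(-113) = -1/113)
(k(-155, -159) + y)/(u(n(-6), 168) - 21371) = (1764 - 25568)/(-1/113 - 21371) = -23804/(-2414924/113) = -23804*(-113/2414924) = 672463/603731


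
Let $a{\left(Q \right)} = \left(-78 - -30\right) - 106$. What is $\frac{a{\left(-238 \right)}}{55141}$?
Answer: $- \frac{154}{55141} \approx -0.0027928$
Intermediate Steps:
$a{\left(Q \right)} = -154$ ($a{\left(Q \right)} = \left(-78 + 30\right) - 106 = -48 - 106 = -154$)
$\frac{a{\left(-238 \right)}}{55141} = - \frac{154}{55141}$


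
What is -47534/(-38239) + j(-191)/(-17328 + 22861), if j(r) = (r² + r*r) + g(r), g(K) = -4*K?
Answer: 3082214136/211576387 ≈ 14.568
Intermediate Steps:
j(r) = -4*r + 2*r² (j(r) = (r² + r*r) - 4*r = (r² + r²) - 4*r = 2*r² - 4*r = -4*r + 2*r²)
-47534/(-38239) + j(-191)/(-17328 + 22861) = -47534/(-38239) + (2*(-191)*(-2 - 191))/(-17328 + 22861) = -47534*(-1/38239) + (2*(-191)*(-193))/5533 = 47534/38239 + 73726*(1/5533) = 47534/38239 + 73726/5533 = 3082214136/211576387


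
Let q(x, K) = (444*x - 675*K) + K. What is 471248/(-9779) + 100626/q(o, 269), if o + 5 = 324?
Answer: -9839214907/193966465 ≈ -50.726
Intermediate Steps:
o = 319 (o = -5 + 324 = 319)
q(x, K) = -674*K + 444*x (q(x, K) = (-675*K + 444*x) + K = -674*K + 444*x)
471248/(-9779) + 100626/q(o, 269) = 471248/(-9779) + 100626/(-674*269 + 444*319) = 471248*(-1/9779) + 100626/(-181306 + 141636) = -471248/9779 + 100626/(-39670) = -471248/9779 + 100626*(-1/39670) = -471248/9779 - 50313/19835 = -9839214907/193966465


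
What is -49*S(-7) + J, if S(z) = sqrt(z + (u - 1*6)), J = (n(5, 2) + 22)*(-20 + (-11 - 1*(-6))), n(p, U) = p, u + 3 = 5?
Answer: -675 - 49*I*sqrt(11) ≈ -675.0 - 162.51*I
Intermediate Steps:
u = 2 (u = -3 + 5 = 2)
J = -675 (J = (5 + 22)*(-20 + (-11 - 1*(-6))) = 27*(-20 + (-11 + 6)) = 27*(-20 - 5) = 27*(-25) = -675)
S(z) = sqrt(-4 + z) (S(z) = sqrt(z + (2 - 1*6)) = sqrt(z + (2 - 6)) = sqrt(z - 4) = sqrt(-4 + z))
-49*S(-7) + J = -49*sqrt(-4 - 7) - 675 = -49*I*sqrt(11) - 675 = -675 - 49*I*sqrt(11)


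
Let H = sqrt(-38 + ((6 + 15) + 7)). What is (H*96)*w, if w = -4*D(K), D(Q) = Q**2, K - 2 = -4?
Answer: -1536*I*sqrt(10) ≈ -4857.3*I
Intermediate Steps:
K = -2 (K = 2 - 4 = -2)
H = I*sqrt(10) (H = sqrt(-38 + (21 + 7)) = sqrt(-38 + 28) = sqrt(-10) = I*sqrt(10) ≈ 3.1623*I)
w = -16 (w = -4*(-2)**2 = -4*4 = -16)
(H*96)*w = ((I*sqrt(10))*96)*(-16) = (96*I*sqrt(10))*(-16) = -1536*I*sqrt(10)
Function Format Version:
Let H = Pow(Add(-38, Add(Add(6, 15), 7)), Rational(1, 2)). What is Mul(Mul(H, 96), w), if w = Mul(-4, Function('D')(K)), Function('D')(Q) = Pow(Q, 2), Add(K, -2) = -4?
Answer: Mul(-1536, I, Pow(10, Rational(1, 2))) ≈ Mul(-4857.3, I)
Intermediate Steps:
K = -2 (K = Add(2, -4) = -2)
H = Mul(I, Pow(10, Rational(1, 2))) (H = Pow(Add(-38, Add(21, 7)), Rational(1, 2)) = Pow(Add(-38, 28), Rational(1, 2)) = Pow(-10, Rational(1, 2)) = Mul(I, Pow(10, Rational(1, 2))) ≈ Mul(3.1623, I))
w = -16 (w = Mul(-4, Pow(-2, 2)) = Mul(-4, 4) = -16)
Mul(Mul(H, 96), w) = Mul(Mul(Mul(I, Pow(10, Rational(1, 2))), 96), -16) = Mul(Mul(96, I, Pow(10, Rational(1, 2))), -16) = Mul(-1536, I, Pow(10, Rational(1, 2)))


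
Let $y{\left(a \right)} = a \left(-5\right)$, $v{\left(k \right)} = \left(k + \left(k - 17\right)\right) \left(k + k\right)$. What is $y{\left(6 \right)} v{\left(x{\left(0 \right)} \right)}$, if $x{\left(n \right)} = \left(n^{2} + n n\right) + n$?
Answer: $0$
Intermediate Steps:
$x{\left(n \right)} = n + 2 n^{2}$ ($x{\left(n \right)} = \left(n^{2} + n^{2}\right) + n = 2 n^{2} + n = n + 2 n^{2}$)
$v{\left(k \right)} = 2 k \left(-17 + 2 k\right)$ ($v{\left(k \right)} = \left(k + \left(-17 + k\right)\right) 2 k = \left(-17 + 2 k\right) 2 k = 2 k \left(-17 + 2 k\right)$)
$y{\left(a \right)} = - 5 a$
$y{\left(6 \right)} v{\left(x{\left(0 \right)} \right)} = \left(-5\right) 6 \cdot 2 \cdot 0 \left(1 + 2 \cdot 0\right) \left(-17 + 2 \cdot 0 \left(1 + 2 \cdot 0\right)\right) = - 30 \cdot 2 \cdot 0 \left(1 + 0\right) \left(-17 + 2 \cdot 0 \left(1 + 0\right)\right) = - 30 \cdot 2 \cdot 0 \cdot 1 \left(-17 + 2 \cdot 0 \cdot 1\right) = - 30 \cdot 2 \cdot 0 \left(-17 + 2 \cdot 0\right) = - 30 \cdot 2 \cdot 0 \left(-17 + 0\right) = - 30 \cdot 2 \cdot 0 \left(-17\right) = \left(-30\right) 0 = 0$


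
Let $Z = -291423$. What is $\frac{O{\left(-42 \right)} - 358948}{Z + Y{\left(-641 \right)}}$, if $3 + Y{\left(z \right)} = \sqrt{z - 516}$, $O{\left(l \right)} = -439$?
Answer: $\frac{104734715862}{84929114633} + \frac{359387 i \sqrt{1157}}{84929114633} \approx 1.2332 + 0.00014394 i$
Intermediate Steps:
$Y{\left(z \right)} = -3 + \sqrt{-516 + z}$ ($Y{\left(z \right)} = -3 + \sqrt{z - 516} = -3 + \sqrt{-516 + z}$)
$\frac{O{\left(-42 \right)} - 358948}{Z + Y{\left(-641 \right)}} = \frac{-439 - 358948}{-291423 - \left(3 - \sqrt{-516 - 641}\right)} = - \frac{359387}{-291423 - \left(3 - \sqrt{-1157}\right)} = - \frac{359387}{-291423 - \left(3 - i \sqrt{1157}\right)} = - \frac{359387}{-291426 + i \sqrt{1157}}$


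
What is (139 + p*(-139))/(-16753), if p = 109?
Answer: 15012/16753 ≈ 0.89608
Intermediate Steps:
(139 + p*(-139))/(-16753) = (139 + 109*(-139))/(-16753) = (139 - 15151)*(-1/16753) = -15012*(-1/16753) = 15012/16753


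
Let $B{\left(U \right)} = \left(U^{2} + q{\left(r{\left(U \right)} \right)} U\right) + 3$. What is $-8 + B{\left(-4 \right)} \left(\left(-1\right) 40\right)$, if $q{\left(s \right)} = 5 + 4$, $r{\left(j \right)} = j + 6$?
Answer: $672$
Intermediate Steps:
$r{\left(j \right)} = 6 + j$
$q{\left(s \right)} = 9$
$B{\left(U \right)} = 3 + U^{2} + 9 U$ ($B{\left(U \right)} = \left(U^{2} + 9 U\right) + 3 = 3 + U^{2} + 9 U$)
$-8 + B{\left(-4 \right)} \left(\left(-1\right) 40\right) = -8 + \left(3 + \left(-4\right)^{2} + 9 \left(-4\right)\right) \left(\left(-1\right) 40\right) = -8 + \left(3 + 16 - 36\right) \left(-40\right) = -8 - -680 = -8 + 680 = 672$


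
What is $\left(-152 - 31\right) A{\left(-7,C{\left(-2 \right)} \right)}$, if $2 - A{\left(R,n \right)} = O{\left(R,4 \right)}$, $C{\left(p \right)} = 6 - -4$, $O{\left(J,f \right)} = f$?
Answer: $366$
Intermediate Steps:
$C{\left(p \right)} = 10$ ($C{\left(p \right)} = 6 + 4 = 10$)
$A{\left(R,n \right)} = -2$ ($A{\left(R,n \right)} = 2 - 4 = -2$)
$\left(-152 - 31\right) A{\left(-7,C{\left(-2 \right)} \right)} = \left(-152 - 31\right) \left(-2\right) = \left(-183\right) \left(-2\right) = 366$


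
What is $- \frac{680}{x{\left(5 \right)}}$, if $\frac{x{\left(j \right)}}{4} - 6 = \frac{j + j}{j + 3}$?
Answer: $- \frac{680}{29} \approx -23.448$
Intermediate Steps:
$x{\left(j \right)} = 24 + \frac{8 j}{3 + j}$ ($x{\left(j \right)} = 24 + 4 \frac{j + j}{j + 3} = 24 + 4 \frac{2 j}{3 + j} = 24 + \frac{8 j}{3 + j}$)
$- \frac{680}{x{\left(5 \right)}} = - \frac{680}{8 \frac{1}{3 + 5} \left(9 + 4 \cdot 5\right)} = - \frac{680}{8 \cdot \frac{1}{8} \left(9 + 20\right)} = - \frac{680}{8 \cdot \frac{1}{8} \cdot 29} = - \frac{680}{29}$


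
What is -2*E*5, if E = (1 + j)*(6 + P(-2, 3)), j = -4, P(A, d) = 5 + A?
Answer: 270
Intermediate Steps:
E = -27 (E = (1 - 4)*(6 + (5 - 2)) = -3*(6 + 3) = -3*9 = -27)
-2*E*5 = -2*(-27)*5 = 54*5 = 270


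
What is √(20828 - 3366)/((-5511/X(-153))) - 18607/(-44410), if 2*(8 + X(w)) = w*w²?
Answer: 18607/44410 + 3581593*√17462/11022 ≈ 42941.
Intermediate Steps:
X(w) = -8 + w³/2 (X(w) = -8 + (w*w²)/2 = -8 + w³/2)
√(20828 - 3366)/((-5511/X(-153))) - 18607/(-44410) = √(20828 - 3366)/((-5511/(-8 + (½)*(-153)³))) - 18607/(-44410) = √17462/((-5511/(-8 + (½)*(-3581577)))) - 18607*(-1/44410) = √17462/((-5511/(-8 - 3581577/2))) + 18607/44410 = √17462/((-5511/(-3581593/2))) + 18607/44410 = √17462/((-5511*(-2/3581593))) + 18607/44410 = √17462/(11022/3581593) + 18607/44410 = √17462*(3581593/11022) + 18607/44410 = 3581593*√17462/11022 + 18607/44410 = 18607/44410 + 3581593*√17462/11022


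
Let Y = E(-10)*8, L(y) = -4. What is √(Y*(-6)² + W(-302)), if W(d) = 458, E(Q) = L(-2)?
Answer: I*√694 ≈ 26.344*I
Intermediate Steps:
E(Q) = -4
Y = -32 (Y = -4*8 = -32)
√(Y*(-6)² + W(-302)) = √(-32*(-6)² + 458) = √(-32*36 + 458) = √(-1152 + 458) = √(-694) = I*√694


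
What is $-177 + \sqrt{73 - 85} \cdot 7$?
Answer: $-177 + 14 i \sqrt{3} \approx -177.0 + 24.249 i$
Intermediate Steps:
$-177 + \sqrt{73 - 85} \cdot 7 = -177 + \sqrt{-12} \cdot 7 = -177 + 2 i \sqrt{3} \cdot 7 = -177 + 14 i \sqrt{3}$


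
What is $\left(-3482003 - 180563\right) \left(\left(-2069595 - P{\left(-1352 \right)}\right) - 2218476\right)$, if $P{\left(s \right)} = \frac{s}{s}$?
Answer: $15705346712752$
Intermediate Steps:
$P{\left(s \right)} = 1$
$\left(-3482003 - 180563\right) \left(\left(-2069595 - P{\left(-1352 \right)}\right) - 2218476\right) = \left(-3482003 - 180563\right) \left(\left(-2069595 - 1\right) - 2218476\right) = - 3662566 \left(\left(-2069595 - 1\right) - 2218476\right) = - 3662566 \left(-2069596 - 2218476\right) = \left(-3662566\right) \left(-4288072\right) = 15705346712752$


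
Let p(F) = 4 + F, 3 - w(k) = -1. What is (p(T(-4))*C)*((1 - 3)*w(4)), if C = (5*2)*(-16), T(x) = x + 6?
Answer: 7680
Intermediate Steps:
w(k) = 4 (w(k) = 3 - 1*(-1) = 3 + 1 = 4)
T(x) = 6 + x
C = -160 (C = 10*(-16) = -160)
(p(T(-4))*C)*((1 - 3)*w(4)) = ((4 + (6 - 4))*(-160))*((1 - 3)*4) = ((4 + 2)*(-160))*(-2*4) = (6*(-160))*(-8) = -960*(-8) = 7680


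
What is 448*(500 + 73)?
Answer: 256704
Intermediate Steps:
448*(500 + 73) = 448*573 = 256704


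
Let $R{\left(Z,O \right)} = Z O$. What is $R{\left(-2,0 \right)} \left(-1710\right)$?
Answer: $0$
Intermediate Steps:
$R{\left(Z,O \right)} = O Z$
$R{\left(-2,0 \right)} \left(-1710\right) = 0 \left(-2\right) \left(-1710\right) = 0 \left(-1710\right) = 0$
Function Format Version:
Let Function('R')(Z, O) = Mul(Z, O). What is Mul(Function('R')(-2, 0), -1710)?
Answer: 0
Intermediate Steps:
Function('R')(Z, O) = Mul(O, Z)
Mul(Function('R')(-2, 0), -1710) = Mul(Mul(0, -2), -1710) = Mul(0, -1710) = 0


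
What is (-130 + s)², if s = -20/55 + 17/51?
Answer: 18412681/1089 ≈ 16908.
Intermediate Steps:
s = -1/33 (s = -20*1/55 + 17*(1/51) = -4/11 + ⅓ = -1/33 ≈ -0.030303)
(-130 + s)² = (-130 - 1/33)² = (-4291/33)² = 18412681/1089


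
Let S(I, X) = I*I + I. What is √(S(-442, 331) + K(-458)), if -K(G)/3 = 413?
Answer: √193683 ≈ 440.09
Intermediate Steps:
K(G) = -1239 (K(G) = -3*413 = -1239)
S(I, X) = I + I² (S(I, X) = I² + I = I + I²)
√(S(-442, 331) + K(-458)) = √(-442*(1 - 442) - 1239) = √(-442*(-441) - 1239) = √(194922 - 1239) = √193683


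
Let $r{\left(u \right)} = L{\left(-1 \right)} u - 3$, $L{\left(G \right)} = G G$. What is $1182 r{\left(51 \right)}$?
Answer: $56736$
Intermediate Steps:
$L{\left(G \right)} = G^{2}$
$r{\left(u \right)} = -3 + u$ ($r{\left(u \right)} = \left(-1\right)^{2} u - 3 = 1 u - 3 = u - 3 = -3 + u$)
$1182 r{\left(51 \right)} = 1182 \left(-3 + 51\right) = 1182 \cdot 48 = 56736$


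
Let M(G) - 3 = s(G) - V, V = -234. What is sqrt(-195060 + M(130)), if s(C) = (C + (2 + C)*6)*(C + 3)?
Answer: I*sqrt(72197) ≈ 268.69*I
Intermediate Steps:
s(C) = (3 + C)*(12 + 7*C) (s(C) = (C + (12 + 6*C))*(3 + C) = (12 + 7*C)*(3 + C) = (3 + C)*(12 + 7*C))
M(G) = 273 + 7*G**2 + 33*G (M(G) = 3 + ((36 + 7*G**2 + 33*G) - 1*(-234)) = 3 + ((36 + 7*G**2 + 33*G) + 234) = 3 + (270 + 7*G**2 + 33*G) = 273 + 7*G**2 + 33*G)
sqrt(-195060 + M(130)) = sqrt(-195060 + (273 + 7*130**2 + 33*130)) = sqrt(-195060 + (273 + 7*16900 + 4290)) = sqrt(-195060 + (273 + 118300 + 4290)) = sqrt(-195060 + 122863) = sqrt(-72197) = I*sqrt(72197)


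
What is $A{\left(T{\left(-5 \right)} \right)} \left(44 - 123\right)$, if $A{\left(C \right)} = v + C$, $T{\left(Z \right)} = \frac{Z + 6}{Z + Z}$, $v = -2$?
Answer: $\frac{1659}{10} \approx 165.9$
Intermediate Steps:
$T{\left(Z \right)} = \frac{6 + Z}{2 Z}$
$A{\left(C \right)} = -2 + C$
$A{\left(T{\left(-5 \right)} \right)} \left(44 - 123\right) = \left(-2 + \frac{6 - 5}{2 \left(-5\right)}\right) \left(44 - 123\right) = \left(-2 + \frac{1}{2} \left(- \frac{1}{5}\right) 1\right) \left(-79\right) = \left(-2 - \frac{1}{10}\right) \left(-79\right) = \left(- \frac{21}{10}\right) \left(-79\right) = \frac{1659}{10}$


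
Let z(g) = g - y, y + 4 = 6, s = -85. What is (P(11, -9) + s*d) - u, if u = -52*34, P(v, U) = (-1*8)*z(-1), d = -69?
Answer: 7657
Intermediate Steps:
y = 2 (y = -4 + 6 = 2)
z(g) = -2 + g (z(g) = g - 1*2 = g - 2 = -2 + g)
P(v, U) = 24 (P(v, U) = (-1*8)*(-2 - 1) = -8*(-3) = 24)
u = -1768
(P(11, -9) + s*d) - u = (24 - 85*(-69)) - 1*(-1768) = (24 + 5865) + 1768 = 5889 + 1768 = 7657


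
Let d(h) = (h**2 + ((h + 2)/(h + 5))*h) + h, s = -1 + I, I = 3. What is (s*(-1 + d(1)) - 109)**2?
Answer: 11236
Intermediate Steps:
s = 2 (s = -1 + 3 = 2)
d(h) = h + h**2 + h*(2 + h)/(5 + h) (d(h) = (h**2 + ((2 + h)/(5 + h))*h) + h = (h**2 + h*(2 + h)/(5 + h)) + h = h + h**2 + h*(2 + h)/(5 + h))
(s*(-1 + d(1)) - 109)**2 = (2*(-1 + 1*(7 + 1**2 + 7*1)/(5 + 1)) - 109)**2 = (2*(-1 + 1*(7 + 1 + 7)/6) - 109)**2 = (2*(-1 + 1*(1/6)*15) - 109)**2 = (2*(-1 + 5/2) - 109)**2 = (2*(3/2) - 109)**2 = (3 - 109)**2 = (-106)**2 = 11236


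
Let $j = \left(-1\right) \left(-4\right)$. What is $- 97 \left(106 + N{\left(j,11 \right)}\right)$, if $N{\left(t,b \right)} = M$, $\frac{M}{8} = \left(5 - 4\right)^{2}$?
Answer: $-11058$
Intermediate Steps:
$j = 4$
$M = 8$ ($M = 8 \left(5 - 4\right)^{2} = 8 \cdot 1^{2} = 8 \cdot 1 = 8$)
$N{\left(t,b \right)} = 8$
$- 97 \left(106 + N{\left(j,11 \right)}\right) = - 97 \left(106 + 8\right) = \left(-97\right) 114 = -11058$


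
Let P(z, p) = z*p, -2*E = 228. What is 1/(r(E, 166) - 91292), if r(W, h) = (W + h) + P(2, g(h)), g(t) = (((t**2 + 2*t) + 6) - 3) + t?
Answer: -1/35126 ≈ -2.8469e-5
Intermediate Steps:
E = -114 (E = -1/2*228 = -114)
g(t) = 3 + t**2 + 3*t (g(t) = ((6 + t**2 + 2*t) - 3) + t = (3 + t**2 + 2*t) + t = 3 + t**2 + 3*t)
P(z, p) = p*z
r(W, h) = 6 + W + 2*h**2 + 7*h (r(W, h) = (W + h) + (3 + h**2 + 3*h)*2 = (W + h) + (6 + 2*h**2 + 6*h) = 6 + W + 2*h**2 + 7*h)
1/(r(E, 166) - 91292) = 1/((6 - 114 + 2*166**2 + 7*166) - 91292) = 1/((6 - 114 + 2*27556 + 1162) - 91292) = 1/((6 - 114 + 55112 + 1162) - 91292) = 1/(56166 - 91292) = 1/(-35126) = -1/35126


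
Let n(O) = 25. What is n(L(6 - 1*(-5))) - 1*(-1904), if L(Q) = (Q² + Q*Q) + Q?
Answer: 1929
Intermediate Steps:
L(Q) = Q + 2*Q² (L(Q) = (Q² + Q²) + Q = 2*Q² + Q = Q + 2*Q²)
n(L(6 - 1*(-5))) - 1*(-1904) = 25 - 1*(-1904) = 25 + 1904 = 1929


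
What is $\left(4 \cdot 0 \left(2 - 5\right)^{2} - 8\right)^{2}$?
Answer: $64$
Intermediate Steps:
$\left(4 \cdot 0 \left(2 - 5\right)^{2} - 8\right)^{2} = \left(0 \left(-3\right)^{2} - 8\right)^{2} = \left(0 \cdot 9 - 8\right)^{2} = \left(0 - 8\right)^{2} = \left(-8\right)^{2} = 64$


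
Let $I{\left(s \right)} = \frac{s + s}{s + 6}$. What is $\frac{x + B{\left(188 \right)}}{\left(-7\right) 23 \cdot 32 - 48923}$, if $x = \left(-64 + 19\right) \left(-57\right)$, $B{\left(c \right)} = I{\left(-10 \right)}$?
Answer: $- \frac{514}{10815} \approx -0.047527$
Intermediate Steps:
$I{\left(s \right)} = \frac{2 s}{6 + s}$
$B{\left(c \right)} = 5$ ($B{\left(c \right)} = 2 \left(-10\right) \frac{1}{6 - 10} = 2 \left(-10\right) \frac{1}{-4} = 2 \left(-10\right) \left(- \frac{1}{4}\right) = 5$)
$x = 2565$ ($x = \left(-45\right) \left(-57\right) = 2565$)
$\frac{x + B{\left(188 \right)}}{\left(-7\right) 23 \cdot 32 - 48923} = \frac{2565 + 5}{\left(-7\right) 23 \cdot 32 - 48923} = \frac{2570}{\left(-161\right) 32 - 48923} = \frac{2570}{-5152 - 48923} = \frac{2570}{-54075} = 2570 \left(- \frac{1}{54075}\right) = - \frac{514}{10815}$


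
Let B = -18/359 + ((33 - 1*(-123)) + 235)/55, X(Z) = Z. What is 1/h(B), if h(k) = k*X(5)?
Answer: 3949/139379 ≈ 0.028333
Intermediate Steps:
B = 139379/19745 (B = -18*1/359 + ((33 + 123) + 235)*(1/55) = -18/359 + (156 + 235)*(1/55) = -18/359 + 391*(1/55) = -18/359 + 391/55 = 139379/19745 ≈ 7.0590)
h(k) = 5*k (h(k) = k*5 = 5*k)
1/h(B) = 1/(5*(139379/19745)) = 1/(139379/3949) = 3949/139379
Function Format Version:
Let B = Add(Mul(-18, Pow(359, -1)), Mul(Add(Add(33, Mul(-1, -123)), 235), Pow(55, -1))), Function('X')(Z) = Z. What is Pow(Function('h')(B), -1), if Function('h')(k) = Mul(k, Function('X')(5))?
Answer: Rational(3949, 139379) ≈ 0.028333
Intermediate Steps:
B = Rational(139379, 19745) (B = Add(Mul(-18, Rational(1, 359)), Mul(Add(Add(33, 123), 235), Rational(1, 55))) = Add(Rational(-18, 359), Mul(Add(156, 235), Rational(1, 55))) = Add(Rational(-18, 359), Mul(391, Rational(1, 55))) = Add(Rational(-18, 359), Rational(391, 55)) = Rational(139379, 19745) ≈ 7.0590)
Function('h')(k) = Mul(5, k) (Function('h')(k) = Mul(k, 5) = Mul(5, k))
Pow(Function('h')(B), -1) = Pow(Mul(5, Rational(139379, 19745)), -1) = Pow(Rational(139379, 3949), -1) = Rational(3949, 139379)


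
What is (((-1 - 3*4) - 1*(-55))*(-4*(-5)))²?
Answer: 705600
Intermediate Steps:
(((-1 - 3*4) - 1*(-55))*(-4*(-5)))² = (((-1 - 12) + 55)*20)² = ((-13 + 55)*20)² = (42*20)² = 840² = 705600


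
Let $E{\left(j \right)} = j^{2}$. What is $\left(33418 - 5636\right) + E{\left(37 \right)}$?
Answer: $29151$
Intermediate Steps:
$\left(33418 - 5636\right) + E{\left(37 \right)} = \left(33418 - 5636\right) + 37^{2} = 27782 + 1369 = 29151$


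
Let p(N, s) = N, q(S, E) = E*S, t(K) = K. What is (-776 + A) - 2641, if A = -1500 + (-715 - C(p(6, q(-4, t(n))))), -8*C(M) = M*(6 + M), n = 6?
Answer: -5623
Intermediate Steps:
C(M) = -M*(6 + M)/8
A = -2206 (A = -1500 + (-715 - (-1)*6*(6 + 6)/8) = -1500 + (-715 - (-1)*6*12/8) = -1500 + (-715 - 1*(-9)) = -1500 + (-715 + 9) = -1500 - 706 = -2206)
(-776 + A) - 2641 = (-776 - 2206) - 2641 = -2982 - 2641 = -5623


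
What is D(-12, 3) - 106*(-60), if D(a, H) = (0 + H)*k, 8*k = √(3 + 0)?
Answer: 6360 + 3*√3/8 ≈ 6360.6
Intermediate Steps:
k = √3/8 (k = √(3 + 0)/8 = √3/8 ≈ 0.21651)
D(a, H) = H*√3/8 (D(a, H) = (0 + H)*(√3/8) = H*(√3/8) = H*√3/8)
D(-12, 3) - 106*(-60) = (⅛)*3*√3 - 106*(-60) = 3*√3/8 + 6360 = 6360 + 3*√3/8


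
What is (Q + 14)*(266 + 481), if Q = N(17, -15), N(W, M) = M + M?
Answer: -11952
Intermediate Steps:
N(W, M) = 2*M
Q = -30 (Q = 2*(-15) = -30)
(Q + 14)*(266 + 481) = (-30 + 14)*(266 + 481) = -16*747 = -11952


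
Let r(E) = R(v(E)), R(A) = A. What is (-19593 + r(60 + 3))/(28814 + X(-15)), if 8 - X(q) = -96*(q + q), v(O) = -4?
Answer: -19597/25942 ≈ -0.75542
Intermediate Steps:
X(q) = 8 + 192*q (X(q) = 8 - (-96)*(q + q) = 8 - (-96)*2*q = 8 - (-192)*q = 8 + 192*q)
r(E) = -4
(-19593 + r(60 + 3))/(28814 + X(-15)) = (-19593 - 4)/(28814 + (8 + 192*(-15))) = -19597/(28814 + (8 - 2880)) = -19597/(28814 - 2872) = -19597/25942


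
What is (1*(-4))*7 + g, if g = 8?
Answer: -20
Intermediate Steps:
(1*(-4))*7 + g = (1*(-4))*7 + 8 = -4*7 + 8 = -28 + 8 = -20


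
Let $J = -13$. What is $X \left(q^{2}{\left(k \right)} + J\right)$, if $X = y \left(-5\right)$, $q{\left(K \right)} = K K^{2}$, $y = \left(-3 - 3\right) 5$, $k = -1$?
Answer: $-1800$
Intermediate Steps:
$y = -30$ ($y = \left(-6\right) 5 = -30$)
$q{\left(K \right)} = K^{3}$
$X = 150$ ($X = \left(-30\right) \left(-5\right) = 150$)
$X \left(q^{2}{\left(k \right)} + J\right) = 150 \left(\left(\left(-1\right)^{3}\right)^{2} - 13\right) = 150 \left(\left(-1\right)^{2} - 13\right) = 150 \left(1 - 13\right) = 150 \left(-12\right) = -1800$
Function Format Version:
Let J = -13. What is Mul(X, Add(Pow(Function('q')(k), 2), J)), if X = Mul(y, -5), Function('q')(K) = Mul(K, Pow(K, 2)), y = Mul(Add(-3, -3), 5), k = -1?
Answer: -1800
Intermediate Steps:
y = -30 (y = Mul(-6, 5) = -30)
Function('q')(K) = Pow(K, 3)
X = 150 (X = Mul(-30, -5) = 150)
Mul(X, Add(Pow(Function('q')(k), 2), J)) = Mul(150, Add(Pow(Pow(-1, 3), 2), -13)) = Mul(150, Add(Pow(-1, 2), -13)) = Mul(150, Add(1, -13)) = Mul(150, -12) = -1800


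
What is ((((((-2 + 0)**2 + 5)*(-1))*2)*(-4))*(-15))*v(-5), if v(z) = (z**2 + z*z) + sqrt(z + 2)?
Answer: -54000 - 1080*I*sqrt(3) ≈ -54000.0 - 1870.6*I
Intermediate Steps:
v(z) = sqrt(2 + z) + 2*z**2 (v(z) = (z**2 + z**2) + sqrt(2 + z) = 2*z**2 + sqrt(2 + z) = sqrt(2 + z) + 2*z**2)
((((((-2 + 0)**2 + 5)*(-1))*2)*(-4))*(-15))*v(-5) = ((((((-2 + 0)**2 + 5)*(-1))*2)*(-4))*(-15))*(sqrt(2 - 5) + 2*(-5)**2) = ((((((-2)**2 + 5)*(-1))*2)*(-4))*(-15))*(sqrt(-3) + 2*25) = (((((4 + 5)*(-1))*2)*(-4))*(-15))*(I*sqrt(3) + 50) = ((((9*(-1))*2)*(-4))*(-15))*(50 + I*sqrt(3)) = ((-9*2*(-4))*(-15))*(50 + I*sqrt(3)) = (-18*(-4)*(-15))*(50 + I*sqrt(3)) = (72*(-15))*(50 + I*sqrt(3)) = -1080*(50 + I*sqrt(3)) = -54000 - 1080*I*sqrt(3)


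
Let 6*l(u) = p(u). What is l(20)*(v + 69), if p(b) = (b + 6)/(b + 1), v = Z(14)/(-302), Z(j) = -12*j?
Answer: 15171/1057 ≈ 14.353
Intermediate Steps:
v = 84/151 (v = -12*14/(-302) = -168*(-1/302) = 84/151 ≈ 0.55629)
p(b) = (6 + b)/(1 + b)
l(u) = (6 + u)/(6*(1 + u)) (l(u) = ((6 + u)/(1 + u))/6 = (6 + u)/(6*(1 + u)))
l(20)*(v + 69) = ((6 + 20)/(6*(1 + 20)))*(84/151 + 69) = ((⅙)*26/21)*(10503/151) = ((⅙)*(1/21)*26)*(10503/151) = (13/63)*(10503/151) = 15171/1057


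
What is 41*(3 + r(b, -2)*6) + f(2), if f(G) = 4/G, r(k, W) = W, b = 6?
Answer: -367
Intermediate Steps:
41*(3 + r(b, -2)*6) + f(2) = 41*(3 - 2*6) + 4/2 = 41*(3 - 12) + 4*(½) = 41*(-9) + 2 = -369 + 2 = -367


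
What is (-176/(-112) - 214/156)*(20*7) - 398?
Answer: -14432/39 ≈ -370.05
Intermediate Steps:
(-176/(-112) - 214/156)*(20*7) - 398 = (-176*(-1/112) - 214*1/156)*140 - 398 = (11/7 - 107/78)*140 - 398 = (109/546)*140 - 398 = 1090/39 - 398 = -14432/39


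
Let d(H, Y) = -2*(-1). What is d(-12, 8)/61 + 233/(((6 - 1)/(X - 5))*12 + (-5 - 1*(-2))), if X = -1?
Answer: -14187/793 ≈ -17.890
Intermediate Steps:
d(H, Y) = 2
d(-12, 8)/61 + 233/(((6 - 1)/(X - 5))*12 + (-5 - 1*(-2))) = 2/61 + 233/(((6 - 1)/(-1 - 5))*12 + (-5 - 1*(-2))) = 2*(1/61) + 233/((5/(-6))*12 + (-5 + 2)) = 2/61 + 233/((5*(-1/6))*12 - 3) = 2/61 + 233/(-5/6*12 - 3) = 2/61 + 233/(-10 - 3) = 2/61 + 233/(-13) = 2/61 + 233*(-1/13) = 2/61 - 233/13 = -14187/793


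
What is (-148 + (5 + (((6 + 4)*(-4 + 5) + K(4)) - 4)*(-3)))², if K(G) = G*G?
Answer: 43681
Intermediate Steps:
K(G) = G²
(-148 + (5 + (((6 + 4)*(-4 + 5) + K(4)) - 4)*(-3)))² = (-148 + (5 + (((6 + 4)*(-4 + 5) + 4²) - 4)*(-3)))² = (-148 + (5 + ((10*1 + 16) - 4)*(-3)))² = (-148 + (5 + ((10 + 16) - 4)*(-3)))² = (-148 + (5 + (26 - 4)*(-3)))² = (-148 + (5 + 22*(-3)))² = (-148 + (5 - 66))² = (-148 - 61)² = (-209)² = 43681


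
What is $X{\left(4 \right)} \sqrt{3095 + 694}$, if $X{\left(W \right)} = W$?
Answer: $12 \sqrt{421} \approx 246.22$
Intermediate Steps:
$X{\left(4 \right)} \sqrt{3095 + 694} = 4 \sqrt{3095 + 694} = 4 \sqrt{3789} = 4 \cdot 3 \sqrt{421} = 12 \sqrt{421}$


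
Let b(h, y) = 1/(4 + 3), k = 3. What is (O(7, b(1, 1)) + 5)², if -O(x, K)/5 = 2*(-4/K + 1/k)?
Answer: 714025/9 ≈ 79336.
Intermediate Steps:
b(h, y) = ⅐ (b(h, y) = 1/7 = ⅐)
O(x, K) = -10/3 + 40/K (O(x, K) = -10*(-4/K + 1/3) = -10*(-4/K + 1*(⅓)) = -10*(-4/K + ⅓) = -10*(⅓ - 4/K) = -5*(⅔ - 8/K) = -10/3 + 40/K)
(O(7, b(1, 1)) + 5)² = ((-10/3 + 40/(⅐)) + 5)² = ((-10/3 + 40*7) + 5)² = ((-10/3 + 280) + 5)² = (830/3 + 5)² = (845/3)² = 714025/9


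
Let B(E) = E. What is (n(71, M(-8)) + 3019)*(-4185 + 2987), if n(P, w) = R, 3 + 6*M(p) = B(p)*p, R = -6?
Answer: -3609574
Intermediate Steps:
M(p) = -1/2 + p**2/6 (M(p) = -1/2 + (p*p)/6 = -1/2 + p**2/6)
n(P, w) = -6
(n(71, M(-8)) + 3019)*(-4185 + 2987) = (-6 + 3019)*(-4185 + 2987) = 3013*(-1198) = -3609574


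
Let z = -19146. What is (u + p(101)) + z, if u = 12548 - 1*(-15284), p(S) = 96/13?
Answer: 113014/13 ≈ 8693.4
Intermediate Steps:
p(S) = 96/13 (p(S) = 96*(1/13) = 96/13)
u = 27832 (u = 12548 + 15284 = 27832)
(u + p(101)) + z = (27832 + 96/13) - 19146 = 361912/13 - 19146 = 113014/13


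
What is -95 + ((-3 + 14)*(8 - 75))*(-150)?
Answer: 110455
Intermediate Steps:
-95 + ((-3 + 14)*(8 - 75))*(-150) = -95 + (11*(-67))*(-150) = -95 - 737*(-150) = -95 + 110550 = 110455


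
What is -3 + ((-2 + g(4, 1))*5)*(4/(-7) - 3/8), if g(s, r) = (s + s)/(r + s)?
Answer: -31/28 ≈ -1.1071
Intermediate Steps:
g(s, r) = 2*s/(r + s) (g(s, r) = (2*s)/(r + s) = 2*s/(r + s))
-3 + ((-2 + g(4, 1))*5)*(4/(-7) - 3/8) = -3 + ((-2 + 2*4/(1 + 4))*5)*(4/(-7) - 3/8) = -3 + ((-2 + 2*4/5)*5)*(4*(-1/7) - 3*1/8) = -3 + ((-2 + 2*4*(1/5))*5)*(-4/7 - 3/8) = -3 + ((-2 + 8/5)*5)*(-53/56) = -3 - 2/5*5*(-53/56) = -3 - 2*(-53/56) = -3 + 53/28 = -31/28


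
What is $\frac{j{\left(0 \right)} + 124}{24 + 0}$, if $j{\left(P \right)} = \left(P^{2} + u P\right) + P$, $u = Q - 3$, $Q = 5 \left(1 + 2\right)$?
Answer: $\frac{31}{6} \approx 5.1667$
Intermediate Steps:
$Q = 15$ ($Q = 5 \cdot 3 = 15$)
$u = 12$ ($u = 15 - 3 = 12$)
$j{\left(P \right)} = P^{2} + 13 P$ ($j{\left(P \right)} = \left(P^{2} + 12 P\right) + P = P^{2} + 13 P$)
$\frac{j{\left(0 \right)} + 124}{24 + 0} = \frac{0 \left(13 + 0\right) + 124}{24 + 0} = \frac{0 \cdot 13 + 124}{24} = \left(0 + 124\right) \frac{1}{24} = 124 \cdot \frac{1}{24} = \frac{31}{6}$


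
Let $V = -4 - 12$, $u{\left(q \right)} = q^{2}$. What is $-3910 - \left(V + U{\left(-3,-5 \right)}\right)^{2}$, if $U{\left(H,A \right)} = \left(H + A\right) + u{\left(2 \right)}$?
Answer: $-4310$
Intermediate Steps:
$V = -16$
$U{\left(H,A \right)} = 4 + A + H$ ($U{\left(H,A \right)} = \left(H + A\right) + 2^{2} = \left(A + H\right) + 4 = 4 + A + H$)
$-3910 - \left(V + U{\left(-3,-5 \right)}\right)^{2} = -3910 - \left(-16 - 4\right)^{2} = -3910 - \left(-20\right)^{2} = -3910 - 400 = -4310$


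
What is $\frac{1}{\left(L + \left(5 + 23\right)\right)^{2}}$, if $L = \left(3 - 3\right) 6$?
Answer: $\frac{1}{784} \approx 0.0012755$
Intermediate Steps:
$L = 0$ ($L = 0 \cdot 6 = 0$)
$\frac{1}{\left(L + \left(5 + 23\right)\right)^{2}} = \frac{1}{\left(0 + \left(5 + 23\right)\right)^{2}} = \frac{1}{\left(0 + 28\right)^{2}} = \frac{1}{28^{2}} = \frac{1}{784}$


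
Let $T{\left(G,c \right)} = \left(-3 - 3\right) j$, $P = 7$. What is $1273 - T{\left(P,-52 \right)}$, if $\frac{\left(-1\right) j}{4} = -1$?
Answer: $1297$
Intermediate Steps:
$j = 4$ ($j = \left(-4\right) \left(-1\right) = 4$)
$T{\left(G,c \right)} = -24$ ($T{\left(G,c \right)} = \left(-3 - 3\right) 4 = \left(-6\right) 4 = -24$)
$1273 - T{\left(P,-52 \right)} = 1273 - -24 = 1273 + 24 = 1297$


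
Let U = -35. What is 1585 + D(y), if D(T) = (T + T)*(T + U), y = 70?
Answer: 6485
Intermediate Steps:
D(T) = 2*T*(-35 + T) (D(T) = (T + T)*(T - 35) = (2*T)*(-35 + T) = 2*T*(-35 + T))
1585 + D(y) = 1585 + 2*70*(-35 + 70) = 1585 + 2*70*35 = 1585 + 4900 = 6485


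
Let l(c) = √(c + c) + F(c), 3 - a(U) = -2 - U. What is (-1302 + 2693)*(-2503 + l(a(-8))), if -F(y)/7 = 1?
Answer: -3491410 + 1391*I*√6 ≈ -3.4914e+6 + 3407.2*I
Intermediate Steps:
F(y) = -7 (F(y) = -7*1 = -7)
a(U) = 5 + U (a(U) = 3 - (-2 - U) = 3 + (2 + U) = 5 + U)
l(c) = -7 + √2*√c (l(c) = √(c + c) - 7 = √(2*c) - 7 = √2*√c - 7 = -7 + √2*√c)
(-1302 + 2693)*(-2503 + l(a(-8))) = (-1302 + 2693)*(-2503 + (-7 + √2*√(5 - 8))) = 1391*(-2503 + (-7 + √2*√(-3))) = 1391*(-2503 + (-7 + √2*(I*√3))) = 1391*(-2503 + (-7 + I*√6)) = 1391*(-2510 + I*√6) = -3491410 + 1391*I*√6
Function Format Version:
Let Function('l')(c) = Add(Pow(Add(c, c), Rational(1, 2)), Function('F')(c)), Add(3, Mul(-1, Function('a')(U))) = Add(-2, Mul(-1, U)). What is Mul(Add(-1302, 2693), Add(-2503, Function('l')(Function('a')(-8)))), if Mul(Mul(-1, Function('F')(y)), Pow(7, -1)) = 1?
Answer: Add(-3491410, Mul(1391, I, Pow(6, Rational(1, 2)))) ≈ Add(-3.4914e+6, Mul(3407.2, I))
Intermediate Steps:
Function('F')(y) = -7 (Function('F')(y) = Mul(-7, 1) = -7)
Function('a')(U) = Add(5, U) (Function('a')(U) = Add(3, Mul(-1, Add(-2, Mul(-1, U)))) = Add(3, Add(2, U)) = Add(5, U))
Function('l')(c) = Add(-7, Mul(Pow(2, Rational(1, 2)), Pow(c, Rational(1, 2)))) (Function('l')(c) = Add(Pow(Add(c, c), Rational(1, 2)), -7) = Add(Pow(Mul(2, c), Rational(1, 2)), -7) = Add(Mul(Pow(2, Rational(1, 2)), Pow(c, Rational(1, 2))), -7) = Add(-7, Mul(Pow(2, Rational(1, 2)), Pow(c, Rational(1, 2)))))
Mul(Add(-1302, 2693), Add(-2503, Function('l')(Function('a')(-8)))) = Mul(Add(-1302, 2693), Add(-2503, Add(-7, Mul(Pow(2, Rational(1, 2)), Pow(Add(5, -8), Rational(1, 2)))))) = Mul(1391, Add(-2503, Add(-7, Mul(Pow(2, Rational(1, 2)), Pow(-3, Rational(1, 2)))))) = Mul(1391, Add(-2503, Add(-7, Mul(Pow(2, Rational(1, 2)), Mul(I, Pow(3, Rational(1, 2))))))) = Mul(1391, Add(-2503, Add(-7, Mul(I, Pow(6, Rational(1, 2)))))) = Mul(1391, Add(-2510, Mul(I, Pow(6, Rational(1, 2))))) = Add(-3491410, Mul(1391, I, Pow(6, Rational(1, 2))))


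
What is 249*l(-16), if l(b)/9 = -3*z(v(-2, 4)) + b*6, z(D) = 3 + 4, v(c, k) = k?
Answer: -262197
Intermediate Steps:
z(D) = 7
l(b) = -189 + 54*b (l(b) = 9*(-3*7 + b*6) = 9*(-21 + 6*b) = -189 + 54*b)
249*l(-16) = 249*(-189 + 54*(-16)) = 249*(-189 - 864) = 249*(-1053) = -262197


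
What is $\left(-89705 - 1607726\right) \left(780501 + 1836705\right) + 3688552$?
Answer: $-4442522909234$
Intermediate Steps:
$\left(-89705 - 1607726\right) \left(780501 + 1836705\right) + 3688552 = \left(-1697431\right) 2617206 + 3688552 = -4442526597786 + 3688552 = -4442522909234$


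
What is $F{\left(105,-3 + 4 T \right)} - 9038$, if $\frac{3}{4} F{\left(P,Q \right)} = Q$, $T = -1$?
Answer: $- \frac{27142}{3} \approx -9047.3$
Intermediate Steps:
$F{\left(P,Q \right)} = \frac{4 Q}{3}$
$F{\left(105,-3 + 4 T \right)} - 9038 = \frac{4 \left(-3 + 4 \left(-1\right)\right)}{3} - 9038 = \frac{4 \left(-3 - 4\right)}{3} - 9038 = \frac{4}{3} \left(-7\right) - 9038 = - \frac{28}{3} - 9038 = - \frac{27142}{3}$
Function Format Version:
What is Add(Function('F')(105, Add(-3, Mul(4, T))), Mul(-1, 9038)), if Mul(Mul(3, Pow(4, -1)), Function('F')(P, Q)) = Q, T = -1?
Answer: Rational(-27142, 3) ≈ -9047.3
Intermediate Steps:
Function('F')(P, Q) = Mul(Rational(4, 3), Q)
Add(Function('F')(105, Add(-3, Mul(4, T))), Mul(-1, 9038)) = Add(Mul(Rational(4, 3), Add(-3, Mul(4, -1))), Mul(-1, 9038)) = Add(Mul(Rational(4, 3), Add(-3, -4)), -9038) = Add(Mul(Rational(4, 3), -7), -9038) = Add(Rational(-28, 3), -9038) = Rational(-27142, 3)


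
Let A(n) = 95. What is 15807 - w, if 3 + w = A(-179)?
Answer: 15715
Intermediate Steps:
w = 92 (w = -3 + 95 = 92)
15807 - w = 15807 - 1*92 = 15807 - 92 = 15715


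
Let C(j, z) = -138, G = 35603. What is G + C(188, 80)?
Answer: 35465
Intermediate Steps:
G + C(188, 80) = 35603 - 138 = 35465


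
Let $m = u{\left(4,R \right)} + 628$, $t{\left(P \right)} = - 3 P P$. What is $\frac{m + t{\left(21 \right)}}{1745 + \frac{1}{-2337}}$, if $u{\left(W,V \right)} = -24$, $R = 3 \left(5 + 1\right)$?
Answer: $- \frac{1680303}{4078064} \approx -0.41203$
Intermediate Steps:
$R = 18$ ($R = 3 \cdot 6 = 18$)
$t{\left(P \right)} = - 3 P^{2}$
$m = 604$ ($m = -24 + 628 = 604$)
$\frac{m + t{\left(21 \right)}}{1745 + \frac{1}{-2337}} = \frac{604 - 3 \cdot 21^{2}}{1745 + \frac{1}{-2337}} = \frac{604 - 1323}{1745 - \frac{1}{2337}} = \frac{604 - 1323}{\frac{4078064}{2337}} = \left(-719\right) \frac{2337}{4078064} = - \frac{1680303}{4078064}$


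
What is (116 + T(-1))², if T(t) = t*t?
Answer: 13689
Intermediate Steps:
T(t) = t²
(116 + T(-1))² = (116 + (-1)²)² = (116 + 1)² = 117² = 13689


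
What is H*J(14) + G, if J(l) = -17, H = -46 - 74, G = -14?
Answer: 2026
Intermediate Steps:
H = -120
H*J(14) + G = -120*(-17) - 14 = 2040 - 14 = 2026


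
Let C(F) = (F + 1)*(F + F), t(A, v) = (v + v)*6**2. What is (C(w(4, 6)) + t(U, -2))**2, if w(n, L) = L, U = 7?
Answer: 3600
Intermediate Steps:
t(A, v) = 72*v (t(A, v) = (2*v)*36 = 72*v)
C(F) = 2*F*(1 + F) (C(F) = (1 + F)*(2*F) = 2*F*(1 + F))
(C(w(4, 6)) + t(U, -2))**2 = (2*6*(1 + 6) + 72*(-2))**2 = (2*6*7 - 144)**2 = (84 - 144)**2 = (-60)**2 = 3600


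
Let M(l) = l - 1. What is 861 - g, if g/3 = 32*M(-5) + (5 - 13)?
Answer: 1461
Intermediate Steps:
M(l) = -1 + l
g = -600 (g = 3*(32*(-1 - 5) + (5 - 13)) = 3*(32*(-6) - 8) = 3*(-192 - 8) = 3*(-200) = -600)
861 - g = 861 - 1*(-600) = 861 + 600 = 1461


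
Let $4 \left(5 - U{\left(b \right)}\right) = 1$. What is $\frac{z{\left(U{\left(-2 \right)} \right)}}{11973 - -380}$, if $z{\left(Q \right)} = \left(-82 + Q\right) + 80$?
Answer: $\frac{1}{4492} \approx 0.00022262$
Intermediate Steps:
$U{\left(b \right)} = \frac{19}{4}$ ($U{\left(b \right)} = 5 - \frac{1}{4} = \frac{19}{4}$)
$z{\left(Q \right)} = -2 + Q$
$\frac{z{\left(U{\left(-2 \right)} \right)}}{11973 - -380} = \frac{-2 + \frac{19}{4}}{11973 - -380} = \frac{11}{4 \left(11973 + 380\right)} = \frac{11}{4 \cdot 12353} = \frac{11}{4} \cdot \frac{1}{12353} = \frac{1}{4492}$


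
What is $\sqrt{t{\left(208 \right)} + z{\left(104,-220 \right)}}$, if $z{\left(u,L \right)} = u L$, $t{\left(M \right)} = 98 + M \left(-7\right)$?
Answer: $i \sqrt{24238} \approx 155.69 i$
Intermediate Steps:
$t{\left(M \right)} = 98 - 7 M$
$z{\left(u,L \right)} = L u$
$\sqrt{t{\left(208 \right)} + z{\left(104,-220 \right)}} = \sqrt{\left(98 - 1456\right) - 22880} = \sqrt{-1358 - 22880} = \sqrt{-24238} = i \sqrt{24238}$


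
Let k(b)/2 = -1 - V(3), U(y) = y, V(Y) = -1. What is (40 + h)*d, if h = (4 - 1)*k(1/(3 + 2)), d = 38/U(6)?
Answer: 760/3 ≈ 253.33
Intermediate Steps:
k(b) = 0 (k(b) = 2*(-1 - 1*(-1)) = 2*(-1 + 1) = 2*0 = 0)
d = 19/3 (d = 38/6 = 38*(⅙) = 19/3 ≈ 6.3333)
h = 0 (h = (4 - 1)*0 = 3*0 = 0)
(40 + h)*d = (40 + 0)*(19/3) = 40*(19/3) = 760/3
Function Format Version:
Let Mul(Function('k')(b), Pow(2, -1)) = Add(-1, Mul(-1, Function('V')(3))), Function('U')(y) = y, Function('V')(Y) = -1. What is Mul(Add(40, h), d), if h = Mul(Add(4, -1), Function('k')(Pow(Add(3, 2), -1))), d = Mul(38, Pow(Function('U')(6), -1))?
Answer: Rational(760, 3) ≈ 253.33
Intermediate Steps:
Function('k')(b) = 0 (Function('k')(b) = Mul(2, Add(-1, Mul(-1, -1))) = Mul(2, Add(-1, 1)) = Mul(2, 0) = 0)
d = Rational(19, 3) (d = Mul(38, Pow(6, -1)) = Mul(38, Rational(1, 6)) = Rational(19, 3) ≈ 6.3333)
h = 0 (h = Mul(Add(4, -1), 0) = Mul(3, 0) = 0)
Mul(Add(40, h), d) = Mul(Add(40, 0), Rational(19, 3)) = Mul(40, Rational(19, 3)) = Rational(760, 3)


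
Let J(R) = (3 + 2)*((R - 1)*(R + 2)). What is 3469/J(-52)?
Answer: 3469/13250 ≈ 0.26181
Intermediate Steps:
J(R) = 5*(-1 + R)*(2 + R) (J(R) = 5*((-1 + R)*(2 + R)) = 5*(-1 + R)*(2 + R))
3469/J(-52) = 3469/(-10 + 5*(-52) + 5*(-52)**2) = 3469/(-10 - 260 + 5*2704) = 3469/(-10 - 260 + 13520) = 3469/13250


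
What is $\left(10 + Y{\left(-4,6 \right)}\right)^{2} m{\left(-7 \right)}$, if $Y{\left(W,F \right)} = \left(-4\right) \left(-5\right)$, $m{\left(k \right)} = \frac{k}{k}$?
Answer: $900$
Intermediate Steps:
$m{\left(k \right)} = 1$
$Y{\left(W,F \right)} = 20$
$\left(10 + Y{\left(-4,6 \right)}\right)^{2} m{\left(-7 \right)} = \left(10 + 20\right)^{2} \cdot 1 = 30^{2} \cdot 1 = 900 \cdot 1 = 900$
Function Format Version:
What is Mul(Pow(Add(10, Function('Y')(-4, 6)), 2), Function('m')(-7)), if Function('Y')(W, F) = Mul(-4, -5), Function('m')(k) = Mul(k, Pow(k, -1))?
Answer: 900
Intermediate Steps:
Function('m')(k) = 1
Function('Y')(W, F) = 20
Mul(Pow(Add(10, Function('Y')(-4, 6)), 2), Function('m')(-7)) = Mul(Pow(Add(10, 20), 2), 1) = Mul(Pow(30, 2), 1) = Mul(900, 1) = 900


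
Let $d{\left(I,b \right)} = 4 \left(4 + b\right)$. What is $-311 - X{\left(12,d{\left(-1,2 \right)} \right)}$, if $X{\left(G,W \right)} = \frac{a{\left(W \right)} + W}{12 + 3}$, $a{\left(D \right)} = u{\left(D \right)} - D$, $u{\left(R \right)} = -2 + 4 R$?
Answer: $- \frac{4759}{15} \approx -317.27$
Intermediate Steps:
$d{\left(I,b \right)} = 16 + 4 b$
$a{\left(D \right)} = -2 + 3 D$ ($a{\left(D \right)} = \left(-2 + 4 D\right) - D = -2 + 3 D$)
$X{\left(G,W \right)} = - \frac{2}{15} + \frac{4 W}{15}$ ($X{\left(G,W \right)} = \frac{\left(-2 + 3 W\right) + W}{12 + 3} = \frac{-2 + 4 W}{15} = \left(-2 + 4 W\right) \frac{1}{15} = - \frac{2}{15} + \frac{4 W}{15}$)
$-311 - X{\left(12,d{\left(-1,2 \right)} \right)} = -311 - \left(- \frac{2}{15} + \frac{4 \left(16 + 4 \cdot 2\right)}{15}\right) = -311 - \left(- \frac{2}{15} + \frac{4 \left(16 + 8\right)}{15}\right) = -311 - \left(- \frac{2}{15} + \frac{4}{15} \cdot 24\right) = -311 - \left(- \frac{2}{15} + \frac{32}{5}\right) = -311 - \frac{94}{15} = - \frac{4759}{15}$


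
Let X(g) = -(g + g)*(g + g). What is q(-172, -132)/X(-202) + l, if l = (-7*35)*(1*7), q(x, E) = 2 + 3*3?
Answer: -279915451/163216 ≈ -1715.0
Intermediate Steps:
X(g) = -4*g² (X(g) = -2*g*2*g = -4*g²)
q(x, E) = 11 (q(x, E) = 2 + 9 = 11)
l = -1715 (l = -245*7 = -1715)
q(-172, -132)/X(-202) + l = 11/((-4*(-202)²)) - 1715 = 11/((-4*40804)) - 1715 = 11/(-163216) - 1715 = 11*(-1/163216) - 1715 = -11/163216 - 1715 = -279915451/163216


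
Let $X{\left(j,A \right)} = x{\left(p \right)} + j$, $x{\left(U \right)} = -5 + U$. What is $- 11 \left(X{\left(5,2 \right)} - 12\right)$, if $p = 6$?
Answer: $66$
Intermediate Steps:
$X{\left(j,A \right)} = 1 + j$ ($X{\left(j,A \right)} = \left(-5 + 6\right) + j = 1 + j$)
$- 11 \left(X{\left(5,2 \right)} - 12\right) = - 11 \left(\left(1 + 5\right) - 12\right) = - 11 \left(6 - 12\right) = \left(-11\right) \left(-6\right) = 66$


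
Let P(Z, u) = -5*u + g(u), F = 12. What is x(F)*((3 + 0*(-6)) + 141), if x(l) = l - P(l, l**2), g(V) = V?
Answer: 84672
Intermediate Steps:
P(Z, u) = -4*u (P(Z, u) = -5*u + u = -4*u)
x(l) = l + 4*l**2 (x(l) = l - (-4)*l**2 = l + 4*l**2)
x(F)*((3 + 0*(-6)) + 141) = (12*(1 + 4*12))*((3 + 0*(-6)) + 141) = (12*(1 + 48))*((3 + 0) + 141) = (12*49)*(3 + 141) = 588*144 = 84672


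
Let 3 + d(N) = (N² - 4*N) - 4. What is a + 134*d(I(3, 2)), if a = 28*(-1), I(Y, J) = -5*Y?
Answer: 37224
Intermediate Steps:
d(N) = -7 + N² - 4*N (d(N) = -3 + ((N² - 4*N) - 4) = -3 + (-4 + N² - 4*N) = -7 + N² - 4*N)
a = -28
a + 134*d(I(3, 2)) = -28 + 134*(-7 + (-5*3)² - (-20)*3) = -28 + 134*(-7 + (-15)² - 4*(-15)) = -28 + 134*(-7 + 225 + 60) = -28 + 134*278 = -28 + 37252 = 37224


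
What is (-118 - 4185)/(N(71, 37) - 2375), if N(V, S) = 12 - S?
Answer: 4303/2400 ≈ 1.7929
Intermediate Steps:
(-118 - 4185)/(N(71, 37) - 2375) = (-118 - 4185)/((12 - 1*37) - 2375) = -4303/((12 - 37) - 2375) = -4303/(-25 - 2375) = -4303/(-2400) = -4303*(-1/2400) = 4303/2400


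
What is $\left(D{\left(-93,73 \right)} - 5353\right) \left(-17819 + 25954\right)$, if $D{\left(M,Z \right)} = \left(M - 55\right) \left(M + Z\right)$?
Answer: $-19467055$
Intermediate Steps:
$D{\left(M,Z \right)} = \left(-55 + M\right) \left(M + Z\right)$
$\left(D{\left(-93,73 \right)} - 5353\right) \left(-17819 + 25954\right) = \left(\left(\left(-93\right)^{2} - -5115 - 4015 - 6789\right) - 5353\right) \left(-17819 + 25954\right) = \left(\left(8649 + 5115 - 4015 - 6789\right) - 5353\right) 8135 = \left(2960 - 5353\right) 8135 = \left(-2393\right) 8135 = -19467055$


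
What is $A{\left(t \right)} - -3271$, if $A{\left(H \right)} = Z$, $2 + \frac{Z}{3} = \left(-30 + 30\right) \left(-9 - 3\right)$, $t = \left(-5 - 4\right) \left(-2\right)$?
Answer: $3265$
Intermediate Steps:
$t = 18$ ($t = \left(-9\right) \left(-2\right) = 18$)
$Z = -6$ ($Z = -6 + 3 \left(-30 + 30\right) \left(-9 - 3\right) = -6 + 3 \cdot 0 \left(-12\right) = -6 + 3 \cdot 0 = -6 + 0 = -6$)
$A{\left(H \right)} = -6$
$A{\left(t \right)} - -3271 = -6 - -3271 = -6 + 3271 = 3265$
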